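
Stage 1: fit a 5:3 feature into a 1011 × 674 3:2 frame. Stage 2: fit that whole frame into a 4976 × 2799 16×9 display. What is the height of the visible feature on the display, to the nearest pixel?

2519 px

First fit — 5:3 into 1011×674 spans the width: 1011.00 × 606.60.
Second fit — the 3:2 canvas into 4976×2799 spans the height: 4198.50 × 2799.00 (×4.1528 from 1011×674).
Applying the same ×4.1528: 606.60 → 2519.10.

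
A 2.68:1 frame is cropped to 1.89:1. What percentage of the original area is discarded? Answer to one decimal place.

The height stays; only width is cut (since 1.89:1 is narrower than 2.68:1).
Area ratio = (1.890)/(2.680) = 70.52%; the remaining 29.48% is cropped out.

29.5%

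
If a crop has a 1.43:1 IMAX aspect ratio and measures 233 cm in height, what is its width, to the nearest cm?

233 × 1.430 = 333.19.

333 cm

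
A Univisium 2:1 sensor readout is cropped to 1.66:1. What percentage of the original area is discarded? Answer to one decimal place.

17.0%

The height stays; only width is cut (since 1.66:1 is narrower than Univisium 2:1).
Area ratio = (1.660)/(2.000) = 83.00%; the remaining 17.00% is cropped out.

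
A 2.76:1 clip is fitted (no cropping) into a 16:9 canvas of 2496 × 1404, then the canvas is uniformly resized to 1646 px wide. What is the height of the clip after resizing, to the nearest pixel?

596 px

Fitted into 2496×1404, the clip spans the width; its height is 2496 / 2.760 ≈ 904.35 px.
The frame scales by 1646/2496 = 0.6595; 904.35 × 0.6595 ≈ 596.38 px.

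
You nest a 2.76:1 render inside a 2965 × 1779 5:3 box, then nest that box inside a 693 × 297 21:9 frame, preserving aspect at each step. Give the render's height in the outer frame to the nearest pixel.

First fit — 2.76:1 into 2965×1779 spans the width: 2965.00 × 1074.28.
5:3 in 693×297: fills the height, so the intermediate becomes 495.00 × 297.00 — a scale of ×0.1669.
So the render's height is 1074.28 × 0.1669 ≈ 179.35.

179 px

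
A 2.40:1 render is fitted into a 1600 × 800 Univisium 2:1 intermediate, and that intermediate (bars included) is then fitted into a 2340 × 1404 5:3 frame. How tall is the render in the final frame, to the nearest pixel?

First fit — 2.40:1 into 1600×800 spans the width: 1600.00 × 666.67.
Second fit — the Univisium 2:1 canvas into 2340×1404 spans the width: 2340.00 × 1170.00 (×1.4625 from 1600×800).
Applying the same ×1.4625: 666.67 → 975.00.

975 px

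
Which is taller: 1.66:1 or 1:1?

1:1

1.66 and 1; 1.66 > 1. The smaller width-to-height ratio is the taller frame.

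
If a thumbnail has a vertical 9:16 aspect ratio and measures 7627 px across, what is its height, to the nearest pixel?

13559 px

7627·16/9 = 13559.11.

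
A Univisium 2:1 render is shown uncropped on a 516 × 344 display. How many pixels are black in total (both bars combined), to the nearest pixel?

Since 2.000 > 1.500, the render is width-limited.
That makes the image 258.0000 px tall (516 × 1/2).
344 − 258.0000 = 86.0000 px of bars.
Across the 516-px span: 86.0000 × 516 ≈ 44376 px.

44376 pixels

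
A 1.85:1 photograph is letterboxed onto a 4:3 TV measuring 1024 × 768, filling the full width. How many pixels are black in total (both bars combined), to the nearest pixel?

That makes the image 553.5135 px tall (1024 / 1.850).
Leftover height: 768 − 553.5135 = 214.4865 px.
Bar area = 214.4865 × 1024 ≈ 219634 px.

219634 pixels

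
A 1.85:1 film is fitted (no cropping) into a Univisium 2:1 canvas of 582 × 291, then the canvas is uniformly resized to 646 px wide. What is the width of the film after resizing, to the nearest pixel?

Fitted into 582×291, the film spans the height; its width is 291 × 1.850 ≈ 538.35 px.
Scaling 582 → 646 is ×1.1100, so the width becomes 538.35 × 1.1100 ≈ 597.55 px.

598 px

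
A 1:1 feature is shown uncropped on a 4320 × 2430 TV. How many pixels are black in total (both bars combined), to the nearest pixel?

4592700 pixels

Since 1.000 < 1.778, the feature is height-limited.
That makes the image 2430.0000 px wide (2430 × 1/1).
Black = 4320 − 2430.0000 = 1890.0000 px.
That's 1890.0000 × 2430 ≈ 4592700 black pixels.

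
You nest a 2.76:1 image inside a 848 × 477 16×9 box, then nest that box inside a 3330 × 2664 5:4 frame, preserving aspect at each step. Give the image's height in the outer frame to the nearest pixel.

1207 px

2.76:1 in 848×477: fills the width, so the image is 848.00 × 307.25.
The 16×9 canvas is width-limited in 3330×2664, giving 3330.00 × 1873.12; scale factor 3.9269.
So the image's height is 307.25 × 3.9269 ≈ 1206.52.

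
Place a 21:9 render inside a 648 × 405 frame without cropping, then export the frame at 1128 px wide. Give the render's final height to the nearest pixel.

483 px

In the 648×405 frame the render fills the width: height = 648 × 9/21 ≈ 277.71 px.
The frame scales by 1128/648 = 1.7407; 277.71 × 1.7407 ≈ 483.43 px.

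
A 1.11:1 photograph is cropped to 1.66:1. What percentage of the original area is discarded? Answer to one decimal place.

1.66:1 is wider than 1.11:1, so the crop keeps the full width and trims the height.
Fraction kept = (1.110)/(1.660) ≈ 66.87%, so 33.13% is lost.

33.1%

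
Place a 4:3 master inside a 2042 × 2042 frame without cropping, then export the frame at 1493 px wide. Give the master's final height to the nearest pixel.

At 2042×2042 the master is width-limited, so height = 2042 × 3/4 ≈ 1531.50 px.
Resizing to 1493 px wide multiplies everything by 0.7311: 1531.50 → 1119.75 px.

1120 px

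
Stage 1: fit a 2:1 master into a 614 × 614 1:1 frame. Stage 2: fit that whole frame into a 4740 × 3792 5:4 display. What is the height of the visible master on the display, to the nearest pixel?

Inside the 614×614 canvas the master is width-limited at 614.00 × 307.00.
Second fit — the 1:1 canvas into 4740×3792 spans the height: 3792.00 × 3792.00 (×6.1759 from 614×614).
The master scales with it: height 307.00 × 6.1759 ≈ 1896.00.

1896 px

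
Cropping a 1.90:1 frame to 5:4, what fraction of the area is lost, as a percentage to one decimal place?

34.2%

5:4 is narrower than 1.90:1, so the crop keeps the full height and trims the width.
Fraction kept = (1.250)/(1.900) ≈ 65.79%, so 34.21% is lost.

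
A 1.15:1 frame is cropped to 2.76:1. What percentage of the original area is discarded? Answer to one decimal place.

58.3%

The width stays; only height is cut (since 2.76:1 is wider than 1.15:1).
Area ratio = (1.150)/(2.760) = 41.67%; the remaining 58.33% is cropped out.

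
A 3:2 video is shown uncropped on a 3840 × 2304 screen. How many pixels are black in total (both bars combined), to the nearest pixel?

3:2 (1.500) < 5:3 (1.667), so the video fills the height.
The video is 2304 × 3/2 ≈ 3456.0000 px wide.
3840 − 3456.0000 = 384.0000 px of bars.
That's 384.0000 × 2304 ≈ 884736 black pixels.

884736 pixels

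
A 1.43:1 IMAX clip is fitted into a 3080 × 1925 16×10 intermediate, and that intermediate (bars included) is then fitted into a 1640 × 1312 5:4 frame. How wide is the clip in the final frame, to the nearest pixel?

1466 px

1.43:1 IMAX in 3080×1925: fills the height, so the clip is 2752.75 × 1925.00.
Second fit — the 16×10 canvas into 1640×1312 spans the width: 1640.00 × 1025.00 (×0.5325 from 3080×1925).
The clip scales with it: width 2752.75 × 0.5325 ≈ 1465.75.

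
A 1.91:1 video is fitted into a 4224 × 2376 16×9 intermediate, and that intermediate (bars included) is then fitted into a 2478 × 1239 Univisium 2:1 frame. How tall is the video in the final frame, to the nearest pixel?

1.91:1 in 4224×2376: fills the width, so the video is 4224.00 × 2211.52.
Second fit — the 16×9 canvas into 2478×1239 spans the height: 2202.67 × 1239.00 (×0.5215 from 4224×2376).
So the video's height is 2211.52 × 0.5215 ≈ 1153.23.

1153 px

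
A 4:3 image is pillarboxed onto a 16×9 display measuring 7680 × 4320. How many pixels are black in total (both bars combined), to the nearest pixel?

Since 1.333 < 1.778, the image is height-limited.
The image is 4320 × 4/3 ≈ 5760.0000 px wide.
Black = 7680 − 5760.0000 = 1920.0000 px.
Bar area = 1920.0000 × 4320 ≈ 8294400 px.

8294400 pixels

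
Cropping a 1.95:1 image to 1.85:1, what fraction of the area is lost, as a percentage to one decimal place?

1.85:1 is narrower than 1.95:1, so the crop keeps the full height and trims the width.
Fraction kept = (1.850)/(1.950) ≈ 94.87%, so 5.13% is lost.

5.1%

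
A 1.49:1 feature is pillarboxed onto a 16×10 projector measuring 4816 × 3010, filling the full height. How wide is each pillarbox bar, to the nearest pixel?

That makes the image 4484.90 px wide (3010 × 1.490).
Leftover width: 4816 − 4484.90 = 331.10 px → 165.55 each side.

166 px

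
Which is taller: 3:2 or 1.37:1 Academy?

3:2 = 1.5 and 1.37; 1.5 > 1.37. The smaller width-to-height ratio is the taller frame.

1.37:1 Academy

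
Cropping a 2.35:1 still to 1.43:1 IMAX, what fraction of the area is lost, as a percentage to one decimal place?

Going from 2.35:1 to 1.43:1 IMAX means cutting width while keeping height.
Fraction kept = (1.430)/(2.350) ≈ 60.85%, so 39.15% is lost.

39.1%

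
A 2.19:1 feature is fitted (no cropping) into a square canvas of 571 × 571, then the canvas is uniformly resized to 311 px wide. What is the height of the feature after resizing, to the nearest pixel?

Fitted into 571×571, the feature spans the width; its height is 571 / 2.190 ≈ 260.73 px.
Resizing to 311 px wide multiplies everything by 0.5447: 260.73 → 142.01 px.

142 px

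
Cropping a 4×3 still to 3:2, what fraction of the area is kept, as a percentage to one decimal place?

Going from 4×3 to 3:2 means cutting height while keeping width.
Fraction kept = (1.333)/(1.500) ≈ 88.89%.

88.9%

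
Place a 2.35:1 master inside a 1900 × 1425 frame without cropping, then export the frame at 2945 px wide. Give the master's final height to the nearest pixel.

Fitted into 1900×1425, the master spans the width; its height is 1900 / 2.350 ≈ 808.51 px.
Scaling 1900 → 2945 is ×1.5500, so the height becomes 808.51 × 1.5500 ≈ 1253.19 px.

1253 px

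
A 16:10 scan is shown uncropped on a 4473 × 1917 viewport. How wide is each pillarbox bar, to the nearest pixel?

703 px

Since 1.600 < 2.333, the scan is height-limited.
That makes the image 3067.20 px wide (1917 × 16/10).
Leftover width: 4473 − 3067.20 = 1405.80 px → 702.90 each side.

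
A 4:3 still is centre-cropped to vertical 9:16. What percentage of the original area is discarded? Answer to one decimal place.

57.8%

The height stays; only width is cut (since vertical 9:16 is narrower than 4:3).
Fraction kept = (0.562)/(1.333) ≈ 42.19%, so 57.81% is lost.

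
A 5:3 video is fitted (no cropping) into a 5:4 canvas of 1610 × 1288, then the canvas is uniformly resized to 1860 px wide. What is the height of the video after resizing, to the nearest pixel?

1116 px

In the 1610×1288 frame the video fills the width: height = 1610 × 3/5 ≈ 966.00 px.
Resizing to 1860 px wide multiplies everything by 1.1553: 966.00 → 1116.00 px.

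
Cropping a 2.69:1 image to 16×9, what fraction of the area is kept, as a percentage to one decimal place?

66.1%

The height stays; only width is cut (since 16×9 is narrower than 2.69:1).
Area ratio = (1.778)/(2.690) = 66.09% retained.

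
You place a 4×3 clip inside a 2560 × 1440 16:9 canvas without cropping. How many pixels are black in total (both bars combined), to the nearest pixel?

921600 pixels

4×3 is narrower than 16:9, so it spans the full height.
Content width = 1440 × 4/3 ≈ 1920.0000 px.
Leftover width: 2560 − 1920.0000 = 640.0000 px.
That's 640.0000 × 1440 ≈ 921600 black pixels.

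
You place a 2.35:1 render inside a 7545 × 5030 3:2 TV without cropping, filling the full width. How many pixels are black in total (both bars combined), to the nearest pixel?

13727084 pixels

Content height = 7545 / 2.350 ≈ 3210.6383 px.
Leftover height: 5030 − 3210.6383 = 1819.3617 px.
Bar area = 1819.3617 × 7545 ≈ 13727084 px.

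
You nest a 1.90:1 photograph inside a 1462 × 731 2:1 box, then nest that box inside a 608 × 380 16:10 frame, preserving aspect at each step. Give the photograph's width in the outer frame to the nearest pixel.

1.90:1 in 1462×731: fills the height, so the photograph is 1388.90 × 731.00.
Second fit — the 2:1 canvas into 608×380 spans the width: 608.00 × 304.00 (×0.4159 from 1462×731).
The photograph scales with it: width 1388.90 × 0.4159 ≈ 577.60.

578 px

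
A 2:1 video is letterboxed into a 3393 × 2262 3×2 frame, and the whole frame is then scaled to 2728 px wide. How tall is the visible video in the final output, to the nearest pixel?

At 3393×2262 the video is width-limited, so height = 3393 × 1/2 ≈ 1696.50 px.
Scaling 3393 → 2728 is ×0.8040, so the height becomes 1696.50 × 0.8040 ≈ 1364.00 px.

1364 px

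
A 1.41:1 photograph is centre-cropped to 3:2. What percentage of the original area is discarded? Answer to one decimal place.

The width stays; only height is cut (since 3:2 is wider than 1.41:1).
(1.410)/(1.500) ≈ 0.940 of the area survives, leaving 6.00% discarded.

6.0%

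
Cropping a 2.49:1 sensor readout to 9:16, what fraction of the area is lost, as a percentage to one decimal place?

9:16 is narrower than 2.49:1, so the crop keeps the full height and trims the width.
Area ratio = (0.562)/(2.490) = 22.59%; the remaining 77.41% is cropped out.

77.4%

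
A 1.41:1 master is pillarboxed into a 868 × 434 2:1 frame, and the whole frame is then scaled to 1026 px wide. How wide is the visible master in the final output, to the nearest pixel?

723 px

At 868×434 the master is height-limited, so width = 434 × 1.410 ≈ 611.94 px.
Resizing to 1026 px wide multiplies everything by 1.1820: 611.94 → 723.33 px.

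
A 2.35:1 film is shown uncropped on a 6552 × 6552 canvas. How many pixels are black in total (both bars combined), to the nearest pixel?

2.35:1 is wider than 1:1, so it spans the full width.
Content height = 6552 / 2.350 ≈ 2788.0851 px.
Black = 6552 − 2788.0851 = 3763.9149 px.
Bar area = 3763.9149 × 6552 ≈ 24661170 px.

24661170 pixels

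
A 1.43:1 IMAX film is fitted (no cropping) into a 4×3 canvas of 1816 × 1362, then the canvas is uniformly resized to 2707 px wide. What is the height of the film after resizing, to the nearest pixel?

At 1816×1362 the film is width-limited, so height = 1816 / 1.430 ≈ 1269.93 px.
Scaling 1816 → 2707 is ×1.4906, so the height becomes 1269.93 × 1.4906 ≈ 1893.01 px.

1893 px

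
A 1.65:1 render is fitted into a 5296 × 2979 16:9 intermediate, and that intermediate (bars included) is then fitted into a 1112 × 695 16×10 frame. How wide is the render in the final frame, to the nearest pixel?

First fit — 1.65:1 into 5296×2979 spans the height: 4915.35 × 2979.00.
16:9 in 1112×695: fills the width, so the intermediate becomes 1112.00 × 625.50 — a scale of ×0.2100.
The render scales with it: width 4915.35 × 0.2100 ≈ 1032.08.

1032 px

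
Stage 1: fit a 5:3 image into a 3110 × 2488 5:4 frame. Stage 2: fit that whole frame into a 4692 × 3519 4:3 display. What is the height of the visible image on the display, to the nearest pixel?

First fit — 5:3 into 3110×2488 spans the width: 3110.00 × 1866.00.
Second fit — the 5:4 canvas into 4692×3519 spans the height: 4398.75 × 3519.00 (×1.4144 from 3110×2488).
The image scales with it: height 1866.00 × 1.4144 ≈ 2639.25.

2639 px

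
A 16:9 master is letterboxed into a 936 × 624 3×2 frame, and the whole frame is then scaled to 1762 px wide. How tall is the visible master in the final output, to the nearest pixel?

In the 936×624 frame the master fills the width: height = 936 × 9/16 ≈ 526.50 px.
Scaling 936 → 1762 is ×1.8825, so the height becomes 526.50 × 1.8825 ≈ 991.12 px.

991 px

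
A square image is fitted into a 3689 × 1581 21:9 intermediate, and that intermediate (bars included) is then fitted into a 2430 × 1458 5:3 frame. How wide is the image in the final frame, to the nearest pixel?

Inside the 3689×1581 canvas the image is height-limited at 1581.00 × 1581.00.
Second fit — the 21:9 canvas into 2430×1458 spans the width: 2430.00 × 1041.43 (×0.6587 from 3689×1581).
Applying the same ×0.6587: 1581.00 → 1041.43.

1041 px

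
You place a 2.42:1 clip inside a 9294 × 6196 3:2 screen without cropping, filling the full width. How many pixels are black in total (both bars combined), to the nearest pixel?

21892055 pixels

Content height = 9294 / 2.420 ≈ 3840.4959 px.
6196 − 3840.4959 = 2355.5041 px of bars.
Across the 9294-px span: 2355.5041 × 9294 ≈ 21892055 px.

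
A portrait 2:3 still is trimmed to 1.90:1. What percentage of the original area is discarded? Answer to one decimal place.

64.9%

1.90:1 is wider than portrait 2:3, so the crop keeps the full width and trims the height.
Area ratio = (0.667)/(1.900) = 35.09%; the remaining 64.91% is cropped out.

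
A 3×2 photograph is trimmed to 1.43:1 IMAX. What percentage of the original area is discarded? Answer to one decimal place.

The height stays; only width is cut (since 1.43:1 IMAX is narrower than 3×2).
Area ratio = (1.430)/(1.500) = 95.33%; the remaining 4.67% is cropped out.

4.7%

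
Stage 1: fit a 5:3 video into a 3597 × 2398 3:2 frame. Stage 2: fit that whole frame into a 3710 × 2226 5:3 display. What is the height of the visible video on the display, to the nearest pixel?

5:3 in 3597×2398: fills the width, so the video is 3597.00 × 2158.20.
3:2 in 3710×2226: fills the height, so the intermediate becomes 3339.00 × 2226.00 — a scale of ×0.9283.
Applying the same ×0.9283: 2158.20 → 2003.40.

2003 px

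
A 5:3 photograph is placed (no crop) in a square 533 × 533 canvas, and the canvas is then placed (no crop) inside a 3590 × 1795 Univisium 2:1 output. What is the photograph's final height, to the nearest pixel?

First fit — 5:3 into 533×533 spans the width: 533.00 × 319.80.
The square canvas is height-limited in 3590×1795, giving 1795.00 × 1795.00; scale factor 3.3677.
The photograph scales with it: height 319.80 × 3.3677 ≈ 1077.00.

1077 px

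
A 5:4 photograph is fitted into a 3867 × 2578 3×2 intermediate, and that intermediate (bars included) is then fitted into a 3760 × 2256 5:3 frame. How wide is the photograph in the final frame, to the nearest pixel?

2820 px

5:4 in 3867×2578: fills the height, so the photograph is 3222.50 × 2578.00.
3×2 in 3760×2256: fills the height, so the intermediate becomes 3384.00 × 2256.00 — a scale of ×0.8751.
So the photograph's width is 3222.50 × 0.8751 ≈ 2820.00.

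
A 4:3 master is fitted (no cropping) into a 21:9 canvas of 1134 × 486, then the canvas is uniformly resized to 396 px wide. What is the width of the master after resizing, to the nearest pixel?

In the 1134×486 frame the master fills the height: width = 486 × 4/3 ≈ 648.00 px.
Scaling 1134 → 396 is ×0.3492, so the width becomes 648.00 × 0.3492 ≈ 226.29 px.

226 px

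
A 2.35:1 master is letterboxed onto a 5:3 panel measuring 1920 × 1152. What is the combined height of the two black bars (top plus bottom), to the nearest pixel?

335 px

2.35:1 is wider than 5:3, so it spans the full width.
The master is 1920 / 2.350 ≈ 817.02 px tall.
Black = 1152 − 817.02 = 334.98 px.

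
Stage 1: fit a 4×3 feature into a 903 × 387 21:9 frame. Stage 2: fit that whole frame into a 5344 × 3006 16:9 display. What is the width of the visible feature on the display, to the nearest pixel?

First fit — 4×3 into 903×387 spans the height: 516.00 × 387.00.
Second fit — the 21:9 canvas into 5344×3006 spans the width: 5344.00 × 2290.29 (×5.9181 from 903×387).
The feature scales with it: width 516.00 × 5.9181 ≈ 3053.71.

3054 px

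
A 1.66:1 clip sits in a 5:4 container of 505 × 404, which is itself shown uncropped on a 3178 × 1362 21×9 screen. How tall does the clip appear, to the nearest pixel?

First fit — 1.66:1 into 505×404 spans the width: 505.00 × 304.22.
Second fit — the 5:4 canvas into 3178×1362 spans the height: 1702.50 × 1362.00 (×3.3713 from 505×404).
So the clip's height is 304.22 × 3.3713 ≈ 1025.60.

1026 px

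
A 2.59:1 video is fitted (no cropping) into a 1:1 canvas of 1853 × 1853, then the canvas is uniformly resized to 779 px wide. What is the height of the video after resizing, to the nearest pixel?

Fitted into 1853×1853, the video spans the width; its height is 1853 / 2.590 ≈ 715.44 px.
Scaling 1853 → 779 is ×0.4204, so the height becomes 715.44 × 0.4204 ≈ 300.77 px.

301 px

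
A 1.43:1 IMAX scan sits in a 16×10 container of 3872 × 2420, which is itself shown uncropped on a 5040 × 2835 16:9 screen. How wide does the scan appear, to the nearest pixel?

4054 px

1.43:1 IMAX in 3872×2420: fills the height, so the scan is 3460.60 × 2420.00.
16×10 in 5040×2835: fills the height, so the intermediate becomes 4536.00 × 2835.00 — a scale of ×1.1715.
The scan scales with it: width 3460.60 × 1.1715 ≈ 4054.05.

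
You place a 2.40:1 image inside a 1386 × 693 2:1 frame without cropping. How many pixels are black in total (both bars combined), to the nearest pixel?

160083 pixels

Since 2.400 > 2.000, the image is width-limited.
Content height = 1386 / 2.400 ≈ 577.5000 px.
693 − 577.5000 = 115.5000 px of bars.
Bar area = 115.5000 × 1386 ≈ 160083 px.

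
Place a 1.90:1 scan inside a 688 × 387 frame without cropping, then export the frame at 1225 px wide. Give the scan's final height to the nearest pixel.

Fitted into 688×387, the scan spans the width; its height is 688 / 1.900 ≈ 362.11 px.
Resizing to 1225 px wide multiplies everything by 1.7805: 362.11 → 644.74 px.

645 px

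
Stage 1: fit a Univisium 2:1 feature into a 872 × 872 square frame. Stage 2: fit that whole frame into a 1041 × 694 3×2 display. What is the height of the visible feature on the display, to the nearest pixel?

347 px

First fit — Univisium 2:1 into 872×872 spans the width: 872.00 × 436.00.
The square canvas is height-limited in 1041×694, giving 694.00 × 694.00; scale factor 0.7959.
So the feature's height is 436.00 × 0.7959 ≈ 347.00.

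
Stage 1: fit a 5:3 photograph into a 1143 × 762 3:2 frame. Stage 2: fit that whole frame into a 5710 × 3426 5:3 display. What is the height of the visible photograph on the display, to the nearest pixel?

3083 px

Inside the 1143×762 canvas the photograph is width-limited at 1143.00 × 685.80.
3:2 in 5710×3426: fills the height, so the intermediate becomes 5139.00 × 3426.00 — a scale of ×4.4961.
So the photograph's height is 685.80 × 4.4961 ≈ 3083.40.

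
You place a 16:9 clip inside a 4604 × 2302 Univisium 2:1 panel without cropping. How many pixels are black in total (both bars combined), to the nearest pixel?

1177601 pixels

16:9 is narrower than Univisium 2:1, so it spans the full height.
Content width = 2302 × 16/9 ≈ 4092.4444 px.
Black = 4604 − 4092.4444 = 511.5556 px.
Bar area = 511.5556 × 2302 ≈ 1177601 px.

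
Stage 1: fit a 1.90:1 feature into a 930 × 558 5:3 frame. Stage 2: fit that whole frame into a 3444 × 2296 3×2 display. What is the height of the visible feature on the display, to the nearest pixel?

1813 px

First fit — 1.90:1 into 930×558 spans the width: 930.00 × 489.47.
The 5:3 canvas is width-limited in 3444×2296, giving 3444.00 × 2066.40; scale factor 3.7032.
The feature scales with it: height 489.47 × 3.7032 ≈ 1812.63.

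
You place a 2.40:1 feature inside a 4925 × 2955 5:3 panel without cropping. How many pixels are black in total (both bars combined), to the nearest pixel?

4446865 pixels

2.40:1 (2.400) > 5:3 (1.667), so the feature fills the width.
That makes the image 2052.0833 px tall (4925 / 2.400).
2955 − 2052.0833 = 902.9167 px of bars.
Bar area = 902.9167 × 4925 ≈ 4446865 px.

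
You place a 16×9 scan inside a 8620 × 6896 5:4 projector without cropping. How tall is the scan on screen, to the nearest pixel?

16×9 is wider than 5:4, so it spans the full width.
Content height = 8620 × 9/16 ≈ 4848.75 px.

4849 px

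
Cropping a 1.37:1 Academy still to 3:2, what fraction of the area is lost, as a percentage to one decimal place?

Going from 1.37:1 Academy to 3:2 means cutting height while keeping width.
Area ratio = (1.370)/(1.500) = 91.33%; the remaining 8.67% is cropped out.

8.7%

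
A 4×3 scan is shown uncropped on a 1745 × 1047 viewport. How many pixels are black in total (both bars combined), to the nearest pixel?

4×3 is narrower than 5:3, so it spans the full height.
Content width = 1047 × 4/3 ≈ 1396.0000 px.
1745 − 1396.0000 = 349.0000 px of bars.
Across the 1047-px span: 349.0000 × 1047 ≈ 365403 px.

365403 pixels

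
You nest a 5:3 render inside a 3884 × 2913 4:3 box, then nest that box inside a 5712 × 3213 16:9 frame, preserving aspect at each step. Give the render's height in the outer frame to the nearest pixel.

5:3 in 3884×2913: fills the width, so the render is 3884.00 × 2330.40.
Second fit — the 4:3 canvas into 5712×3213 spans the height: 4284.00 × 3213.00 (×1.1030 from 3884×2913).
So the render's height is 2330.40 × 1.1030 ≈ 2570.40.

2570 px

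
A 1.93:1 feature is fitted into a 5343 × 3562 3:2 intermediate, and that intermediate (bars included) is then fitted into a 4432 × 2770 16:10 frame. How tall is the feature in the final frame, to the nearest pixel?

1.93:1 in 5343×3562: fills the width, so the feature is 5343.00 × 2768.39.
Second fit — the 3:2 canvas into 4432×2770 spans the height: 4155.00 × 2770.00 (×0.7777 from 5343×3562).
So the feature's height is 2768.39 × 0.7777 ≈ 2152.85.

2153 px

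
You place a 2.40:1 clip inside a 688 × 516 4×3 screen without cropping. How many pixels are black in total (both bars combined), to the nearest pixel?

157781 pixels

2.40:1 is wider than 4×3, so it spans the full width.
The clip is 688 / 2.400 ≈ 286.6667 px tall.
Black = 516 − 286.6667 = 229.3333 px.
That's 229.3333 × 688 ≈ 157781 black pixels.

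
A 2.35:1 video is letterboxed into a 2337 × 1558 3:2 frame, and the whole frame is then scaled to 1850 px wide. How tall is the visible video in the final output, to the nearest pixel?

At 2337×1558 the video is width-limited, so height = 2337 / 2.350 ≈ 994.47 px.
The frame scales by 1850/2337 = 0.7916; 994.47 × 0.7916 ≈ 787.23 px.

787 px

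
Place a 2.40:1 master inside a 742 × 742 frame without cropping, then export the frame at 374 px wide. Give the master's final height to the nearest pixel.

In the 742×742 frame the master fills the width: height = 742 / 2.400 ≈ 309.17 px.
Resizing to 374 px wide multiplies everything by 0.5040: 309.17 → 155.83 px.

156 px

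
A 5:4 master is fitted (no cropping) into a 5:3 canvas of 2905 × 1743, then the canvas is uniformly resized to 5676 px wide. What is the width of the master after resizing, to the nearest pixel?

4257 px

In the 2905×1743 frame the master fills the height: width = 1743 × 5/4 ≈ 2178.75 px.
The frame scales by 5676/2905 = 1.9539; 2178.75 × 1.9539 ≈ 4257.00 px.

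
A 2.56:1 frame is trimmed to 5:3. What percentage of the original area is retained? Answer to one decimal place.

65.1%

Going from 2.56:1 to 5:3 means cutting width while keeping height.
(1.667)/(2.560) ≈ 0.651 of the area survives.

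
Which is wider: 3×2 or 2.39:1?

3×2 = 1.5 and 2.39; 2.39 > 1.5.

2.39:1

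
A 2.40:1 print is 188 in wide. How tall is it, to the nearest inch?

188 / 2.400 = 78.33.

78 in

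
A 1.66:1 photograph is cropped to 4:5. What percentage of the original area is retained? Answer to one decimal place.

The height stays; only width is cut (since 4:5 is narrower than 1.66:1).
(0.800)/(1.660) ≈ 0.482 of the area survives.

48.2%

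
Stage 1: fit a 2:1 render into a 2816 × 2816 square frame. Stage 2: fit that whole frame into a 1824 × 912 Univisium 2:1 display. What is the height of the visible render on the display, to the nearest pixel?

456 px

Inside the 2816×2816 canvas the render is width-limited at 2816.00 × 1408.00.
square in 1824×912: fills the height, so the intermediate becomes 912.00 × 912.00 — a scale of ×0.3239.
Applying the same ×0.3239: 1408.00 → 456.00.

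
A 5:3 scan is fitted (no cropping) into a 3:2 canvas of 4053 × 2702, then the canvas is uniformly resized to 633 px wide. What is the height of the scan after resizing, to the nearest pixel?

In the 4053×2702 frame the scan fills the width: height = 4053 × 3/5 ≈ 2431.80 px.
The frame scales by 633/4053 = 0.1562; 2431.80 × 0.1562 ≈ 379.80 px.

380 px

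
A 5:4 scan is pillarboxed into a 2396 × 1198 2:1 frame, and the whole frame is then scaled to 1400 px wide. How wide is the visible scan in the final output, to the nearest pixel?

Fitted into 2396×1198, the scan spans the height; its width is 1198 × 5/4 ≈ 1497.50 px.
Resizing to 1400 px wide multiplies everything by 0.5843: 1497.50 → 875.00 px.

875 px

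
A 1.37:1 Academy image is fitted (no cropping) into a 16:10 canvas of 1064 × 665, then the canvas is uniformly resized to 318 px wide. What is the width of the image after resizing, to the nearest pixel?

272 px

At 1064×665 the image is height-limited, so width = 665 × 1.370 ≈ 911.05 px.
Resizing to 318 px wide multiplies everything by 0.2989: 911.05 → 272.29 px.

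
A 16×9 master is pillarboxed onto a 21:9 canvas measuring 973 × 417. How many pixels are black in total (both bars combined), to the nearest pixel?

96605 pixels

16×9 (1.778) < 21:9 (2.333), so the master fills the height.
That makes the image 741.3333 px wide (417 × 16/9).
Leftover width: 973 − 741.3333 = 231.6667 px.
That's 231.6667 × 417 ≈ 96605 black pixels.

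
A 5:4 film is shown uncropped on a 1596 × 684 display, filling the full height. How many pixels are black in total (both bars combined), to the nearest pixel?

That makes the image 855.0000 px wide (684 × 5/4).
1596 − 855.0000 = 741.0000 px of bars.
Across the 684-px span: 741.0000 × 684 ≈ 506844 px.

506844 pixels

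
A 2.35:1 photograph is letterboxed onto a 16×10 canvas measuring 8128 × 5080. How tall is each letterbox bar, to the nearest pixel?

2.35:1 (2.350) > 16×10 (1.600), so the photograph fills the width.
That makes the image 3458.72 px tall (8128 / 2.350).
Leftover height: 5080 − 3458.72 = 1621.28 px → 810.64 each side.

811 px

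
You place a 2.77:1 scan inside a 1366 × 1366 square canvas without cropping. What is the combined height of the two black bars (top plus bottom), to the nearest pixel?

873 px

Since 2.770 > 1.000, the scan is width-limited.
That makes the image 493.14 px tall (1366 / 2.770).
Leftover height: 1366 − 493.14 = 872.86 px.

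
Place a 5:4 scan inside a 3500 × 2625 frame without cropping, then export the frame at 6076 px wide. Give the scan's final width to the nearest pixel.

5696 px

At 3500×2625 the scan is height-limited, so width = 2625 × 5/4 ≈ 3281.25 px.
Resizing to 6076 px wide multiplies everything by 1.7360: 3281.25 → 5696.25 px.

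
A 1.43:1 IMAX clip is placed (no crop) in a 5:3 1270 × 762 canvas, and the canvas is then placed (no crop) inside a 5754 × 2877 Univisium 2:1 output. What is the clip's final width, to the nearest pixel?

Inside the 1270×762 canvas the clip is height-limited at 1089.66 × 762.00.
The 5:3 canvas is height-limited in 5754×2877, giving 4795.00 × 2877.00; scale factor 3.7756.
The clip scales with it: width 1089.66 × 3.7756 ≈ 4114.11.

4114 px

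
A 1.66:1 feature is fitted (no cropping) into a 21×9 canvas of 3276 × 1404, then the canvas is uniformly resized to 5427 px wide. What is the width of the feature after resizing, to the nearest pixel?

At 3276×1404 the feature is height-limited, so width = 1404 × 1.660 ≈ 2330.64 px.
The frame scales by 5427/3276 = 1.6566; 2330.64 × 1.6566 ≈ 3860.92 px.

3861 px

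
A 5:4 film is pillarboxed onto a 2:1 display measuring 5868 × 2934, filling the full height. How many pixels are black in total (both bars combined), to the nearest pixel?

That makes the image 3667.5000 px wide (2934 × 5/4).
Leftover width: 5868 − 3667.5000 = 2200.5000 px.
Across the 2934-px span: 2200.5000 × 2934 ≈ 6456267 px.

6456267 pixels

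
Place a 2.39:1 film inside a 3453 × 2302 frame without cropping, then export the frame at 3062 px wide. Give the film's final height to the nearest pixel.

1281 px

In the 3453×2302 frame the film fills the width: height = 3453 / 2.390 ≈ 1444.77 px.
The frame scales by 3062/3453 = 0.8868; 1444.77 × 0.8868 ≈ 1281.17 px.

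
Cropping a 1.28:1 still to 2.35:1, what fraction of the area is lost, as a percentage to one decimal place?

The width stays; only height is cut (since 2.35:1 is wider than 1.28:1).
Area ratio = (1.280)/(2.350) = 54.47%; the remaining 45.53% is cropped out.

45.5%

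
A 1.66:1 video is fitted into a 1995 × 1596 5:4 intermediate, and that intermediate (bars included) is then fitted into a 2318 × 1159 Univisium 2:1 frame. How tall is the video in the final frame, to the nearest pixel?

873 px

First fit — 1.66:1 into 1995×1596 spans the width: 1995.00 × 1201.81.
The 5:4 canvas is height-limited in 2318×1159, giving 1448.75 × 1159.00; scale factor 0.7262.
Applying the same ×0.7262: 1201.81 → 872.74.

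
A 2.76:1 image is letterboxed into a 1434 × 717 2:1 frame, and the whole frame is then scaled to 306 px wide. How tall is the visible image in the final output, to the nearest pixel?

111 px

At 1434×717 the image is width-limited, so height = 1434 / 2.760 ≈ 519.57 px.
Resizing to 306 px wide multiplies everything by 0.2134: 519.57 → 110.87 px.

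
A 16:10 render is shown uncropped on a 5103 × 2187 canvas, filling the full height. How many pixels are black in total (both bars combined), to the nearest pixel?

3507511 pixels

Content width = 2187 × 16/10 ≈ 3499.2000 px.
Leftover width: 5103 − 3499.2000 = 1603.8000 px.
Across the 2187-px span: 1603.8000 × 2187 ≈ 3507511 px.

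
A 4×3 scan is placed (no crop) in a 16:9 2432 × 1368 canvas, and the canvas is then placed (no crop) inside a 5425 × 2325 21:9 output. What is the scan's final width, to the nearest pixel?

4×3 in 2432×1368: fills the height, so the scan is 1824.00 × 1368.00.
16:9 in 5425×2325: fills the height, so the intermediate becomes 4133.33 × 2325.00 — a scale of ×1.6996.
The scan scales with it: width 1824.00 × 1.6996 ≈ 3100.00.

3100 px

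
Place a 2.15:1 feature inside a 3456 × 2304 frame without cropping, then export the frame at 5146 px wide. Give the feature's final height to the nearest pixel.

2393 px

In the 3456×2304 frame the feature fills the width: height = 3456 / 2.150 ≈ 1607.44 px.
The frame scales by 5146/3456 = 1.4890; 1607.44 × 1.4890 ≈ 2393.49 px.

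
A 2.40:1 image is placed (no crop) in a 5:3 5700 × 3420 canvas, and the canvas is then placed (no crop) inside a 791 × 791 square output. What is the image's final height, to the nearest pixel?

2.40:1 in 5700×3420: fills the width, so the image is 5700.00 × 2375.00.
The 5:3 canvas is width-limited in 791×791, giving 791.00 × 474.60; scale factor 0.1388.
The image scales with it: height 2375.00 × 0.1388 ≈ 329.58.

330 px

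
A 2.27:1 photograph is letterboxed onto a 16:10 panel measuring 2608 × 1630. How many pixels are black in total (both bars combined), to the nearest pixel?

2.27:1 (2.270) > 16:10 (1.600), so the photograph fills the width.
That makes the image 1148.8987 px tall (2608 / 2.270).
Leftover height: 1630 − 1148.8987 = 481.1013 px.
Across the 2608-px span: 481.1013 × 2608 ≈ 1254712 px.

1254712 pixels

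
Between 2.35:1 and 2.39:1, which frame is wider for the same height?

2.39:1

2.35 and 2.39; 2.39 > 2.35.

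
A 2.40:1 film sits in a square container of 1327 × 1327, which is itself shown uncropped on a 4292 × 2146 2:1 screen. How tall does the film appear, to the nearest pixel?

894 px

Inside the 1327×1327 canvas the film is width-limited at 1327.00 × 552.92.
square in 4292×2146: fills the height, so the intermediate becomes 2146.00 × 2146.00 — a scale of ×1.6172.
So the film's height is 552.92 × 1.6172 ≈ 894.17.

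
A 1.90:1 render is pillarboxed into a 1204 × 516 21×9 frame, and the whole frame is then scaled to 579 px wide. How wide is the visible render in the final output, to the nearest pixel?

471 px

At 1204×516 the render is height-limited, so width = 516 × 1.900 ≈ 980.40 px.
Resizing to 579 px wide multiplies everything by 0.4809: 980.40 → 471.47 px.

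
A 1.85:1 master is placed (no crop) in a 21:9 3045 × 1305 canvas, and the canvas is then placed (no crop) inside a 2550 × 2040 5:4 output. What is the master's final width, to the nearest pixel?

First fit — 1.85:1 into 3045×1305 spans the height: 2414.25 × 1305.00.
The 21:9 canvas is width-limited in 2550×2040, giving 2550.00 × 1092.86; scale factor 0.8374.
So the master's width is 2414.25 × 0.8374 ≈ 2021.79.

2022 px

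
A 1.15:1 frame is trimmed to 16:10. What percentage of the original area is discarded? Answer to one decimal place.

16:10 is wider than 1.15:1, so the crop keeps the full width and trims the height.
Area ratio = (1.150)/(1.600) = 71.88%; the remaining 28.12% is cropped out.

28.1%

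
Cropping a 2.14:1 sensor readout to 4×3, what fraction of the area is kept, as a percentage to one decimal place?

Going from 2.14:1 to 4×3 means cutting width while keeping height.
Area ratio = (1.333)/(2.140) = 62.31% retained.

62.3%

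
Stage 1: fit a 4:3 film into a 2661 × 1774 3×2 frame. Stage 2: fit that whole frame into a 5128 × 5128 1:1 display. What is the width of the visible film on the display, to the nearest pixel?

4558 px

4:3 in 2661×1774: fills the height, so the film is 2365.33 × 1774.00.
Second fit — the 3×2 canvas into 5128×5128 spans the width: 5128.00 × 3418.67 (×1.9271 from 2661×1774).
The film scales with it: width 2365.33 × 1.9271 ≈ 4558.22.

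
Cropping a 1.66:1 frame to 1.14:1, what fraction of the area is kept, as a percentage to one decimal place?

1.14:1 is narrower than 1.66:1, so the crop keeps the full height and trims the width.
Fraction kept = (1.140)/(1.660) ≈ 68.67%.

68.7%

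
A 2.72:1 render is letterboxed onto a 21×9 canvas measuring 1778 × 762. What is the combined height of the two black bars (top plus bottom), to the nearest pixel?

108 px

2.72:1 (2.720) > 21×9 (2.333), so the render fills the width.
The render is 1778 / 2.720 ≈ 653.68 px tall.
Black = 762 − 653.68 = 108.32 px.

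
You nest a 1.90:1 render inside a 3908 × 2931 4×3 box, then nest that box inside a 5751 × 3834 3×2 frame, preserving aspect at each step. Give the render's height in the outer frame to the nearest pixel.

First fit — 1.90:1 into 3908×2931 spans the width: 3908.00 × 2056.84.
4×3 in 5751×3834: fills the height, so the intermediate becomes 5112.00 × 3834.00 — a scale of ×1.3081.
So the render's height is 2056.84 × 1.3081 ≈ 2690.53.

2691 px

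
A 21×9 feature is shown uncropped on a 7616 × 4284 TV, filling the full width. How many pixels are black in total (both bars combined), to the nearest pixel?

7768320 pixels

Content height = 7616 × 9/21 ≈ 3264.0000 px.
4284 − 3264.0000 = 1020.0000 px of bars.
That's 1020.0000 × 7616 ≈ 7768320 black pixels.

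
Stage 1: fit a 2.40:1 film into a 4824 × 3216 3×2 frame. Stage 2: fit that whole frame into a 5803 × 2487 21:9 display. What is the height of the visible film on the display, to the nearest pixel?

1554 px

2.40:1 in 4824×3216: fills the width, so the film is 4824.00 × 2010.00.
3×2 in 5803×2487: fills the height, so the intermediate becomes 3730.50 × 2487.00 — a scale of ×0.7733.
So the film's height is 2010.00 × 0.7733 ≈ 1554.38.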